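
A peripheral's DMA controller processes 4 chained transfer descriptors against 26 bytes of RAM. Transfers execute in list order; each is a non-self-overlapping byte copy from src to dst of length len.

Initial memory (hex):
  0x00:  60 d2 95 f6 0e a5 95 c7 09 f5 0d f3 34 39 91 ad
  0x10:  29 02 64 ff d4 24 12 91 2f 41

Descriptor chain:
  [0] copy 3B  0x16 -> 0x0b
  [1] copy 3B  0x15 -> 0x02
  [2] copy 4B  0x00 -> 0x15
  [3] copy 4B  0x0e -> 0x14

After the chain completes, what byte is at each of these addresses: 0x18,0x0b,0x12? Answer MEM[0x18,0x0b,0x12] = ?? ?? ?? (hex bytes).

MEM[0x18,0x0b,0x12] = 12 12 64

  after D0: wrote 3B at 0x0b = 12912f
  after D1: wrote 3B at 0x02 = 241291
  after D2: wrote 4B at 0x15 = 60d22412
  after D3: wrote 4B at 0x14 = 91ad2902
query mem[0x18]=0x12, mem[0x0b]=0x12, mem[0x12]=0x64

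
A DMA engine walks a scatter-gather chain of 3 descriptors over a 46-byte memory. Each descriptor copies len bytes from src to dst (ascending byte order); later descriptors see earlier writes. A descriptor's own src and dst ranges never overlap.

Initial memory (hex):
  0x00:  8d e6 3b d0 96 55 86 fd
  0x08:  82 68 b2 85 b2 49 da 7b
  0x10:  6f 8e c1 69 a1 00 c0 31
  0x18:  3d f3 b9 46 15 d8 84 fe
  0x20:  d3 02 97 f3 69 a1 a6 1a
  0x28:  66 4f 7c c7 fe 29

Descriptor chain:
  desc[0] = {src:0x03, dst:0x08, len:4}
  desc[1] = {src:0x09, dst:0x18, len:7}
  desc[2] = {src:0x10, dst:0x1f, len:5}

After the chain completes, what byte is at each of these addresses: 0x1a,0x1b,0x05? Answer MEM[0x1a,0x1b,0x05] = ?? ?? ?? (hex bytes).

  after D0: wrote 4B at 0x08 = d0965586
  after D1: wrote 7B at 0x18 = 965586b249da7b
  after D2: wrote 5B at 0x1f = 6f8ec169a1
query mem[0x1a]=0x86, mem[0x1b]=0xb2, mem[0x05]=0x55

MEM[0x1a,0x1b,0x05] = 86 b2 55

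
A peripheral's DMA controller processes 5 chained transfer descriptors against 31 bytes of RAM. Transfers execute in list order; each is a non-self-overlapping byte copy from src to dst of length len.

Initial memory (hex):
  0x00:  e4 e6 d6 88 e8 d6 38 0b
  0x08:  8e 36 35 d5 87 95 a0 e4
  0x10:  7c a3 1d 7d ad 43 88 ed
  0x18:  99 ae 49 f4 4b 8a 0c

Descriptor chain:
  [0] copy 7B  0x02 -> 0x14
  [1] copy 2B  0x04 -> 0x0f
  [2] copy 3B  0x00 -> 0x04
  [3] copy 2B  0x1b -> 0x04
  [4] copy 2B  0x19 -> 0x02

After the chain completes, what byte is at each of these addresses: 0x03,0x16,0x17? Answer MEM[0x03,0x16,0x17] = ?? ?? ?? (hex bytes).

[0] 0x02->0x14 len=7 : d6 88 e8 d6 38 0b 8e
[1] 0x04->0x0f len=2 : e8 d6
[2] 0x00->0x04 len=3 : e4 e6 d6
[3] 0x1b->0x04 len=2 : f4 4b
[4] 0x19->0x02 len=2 : 0b 8e
query mem[0x03]=0x8e, mem[0x16]=0xe8, mem[0x17]=0xd6

MEM[0x03,0x16,0x17] = 8e e8 d6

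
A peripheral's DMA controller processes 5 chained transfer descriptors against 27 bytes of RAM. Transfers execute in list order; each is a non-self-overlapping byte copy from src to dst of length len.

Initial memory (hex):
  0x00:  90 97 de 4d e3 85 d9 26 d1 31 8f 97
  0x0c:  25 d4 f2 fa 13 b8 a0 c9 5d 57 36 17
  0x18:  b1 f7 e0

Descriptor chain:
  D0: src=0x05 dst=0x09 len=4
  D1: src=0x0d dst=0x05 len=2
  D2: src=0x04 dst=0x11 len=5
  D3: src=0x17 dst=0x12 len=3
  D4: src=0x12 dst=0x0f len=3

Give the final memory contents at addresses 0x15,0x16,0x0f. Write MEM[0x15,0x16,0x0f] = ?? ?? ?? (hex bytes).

#0 dst[0x09+4] := {0x85,0xd9,0x26,0xd1}
#1 dst[0x05+2] := {0xd4,0xf2}
#2 dst[0x11+5] := {0xe3,0xd4,0xf2,0x26,0xd1}
#3 dst[0x12+3] := {0x17,0xb1,0xf7}
#4 dst[0x0f+3] := {0x17,0xb1,0xf7}
query mem[0x15]=0xd1, mem[0x16]=0x36, mem[0x0f]=0x17

MEM[0x15,0x16,0x0f] = d1 36 17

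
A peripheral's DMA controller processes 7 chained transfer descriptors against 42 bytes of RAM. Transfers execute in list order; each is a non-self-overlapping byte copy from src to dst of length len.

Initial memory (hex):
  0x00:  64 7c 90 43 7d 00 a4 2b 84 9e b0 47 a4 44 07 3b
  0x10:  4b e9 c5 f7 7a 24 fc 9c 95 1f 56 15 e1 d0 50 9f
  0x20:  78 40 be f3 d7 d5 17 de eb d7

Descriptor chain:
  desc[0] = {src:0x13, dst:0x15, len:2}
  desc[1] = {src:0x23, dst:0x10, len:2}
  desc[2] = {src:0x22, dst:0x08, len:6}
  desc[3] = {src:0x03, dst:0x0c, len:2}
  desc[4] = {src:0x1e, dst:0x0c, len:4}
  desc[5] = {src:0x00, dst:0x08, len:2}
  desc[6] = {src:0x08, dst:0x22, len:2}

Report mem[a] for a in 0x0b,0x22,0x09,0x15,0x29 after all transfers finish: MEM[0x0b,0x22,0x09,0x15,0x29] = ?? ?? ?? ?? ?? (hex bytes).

D0: mem[0x15..0x16] <- [f7 7a]
D1: mem[0x10..0x11] <- [f3 d7]
D2: mem[0x08..0x0d] <- [be f3 d7 d5 17 de]
D3: mem[0x0c..0x0d] <- [43 7d]
D4: mem[0x0c..0x0f] <- [50 9f 78 40]
D5: mem[0x08..0x09] <- [64 7c]
D6: mem[0x22..0x23] <- [64 7c]
query mem[0x0b]=0xd5, mem[0x22]=0x64, mem[0x09]=0x7c, mem[0x15]=0xf7, mem[0x29]=0xd7

MEM[0x0b,0x22,0x09,0x15,0x29] = d5 64 7c f7 d7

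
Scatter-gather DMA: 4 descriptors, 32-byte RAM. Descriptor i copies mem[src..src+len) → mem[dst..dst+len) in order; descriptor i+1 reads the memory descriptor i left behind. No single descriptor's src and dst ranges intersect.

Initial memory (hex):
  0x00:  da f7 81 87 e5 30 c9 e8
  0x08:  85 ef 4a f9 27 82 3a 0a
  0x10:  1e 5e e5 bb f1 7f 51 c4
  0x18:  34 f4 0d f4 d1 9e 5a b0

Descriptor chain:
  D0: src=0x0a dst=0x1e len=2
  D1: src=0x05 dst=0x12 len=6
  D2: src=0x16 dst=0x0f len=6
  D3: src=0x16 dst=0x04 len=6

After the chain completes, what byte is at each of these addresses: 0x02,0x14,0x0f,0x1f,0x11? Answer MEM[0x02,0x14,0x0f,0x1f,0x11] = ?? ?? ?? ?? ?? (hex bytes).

MEM[0x02,0x14,0x0f,0x1f,0x11] = 81 f4 ef f9 34

  after D0: wrote 2B at 0x1e = 4af9
  after D1: wrote 6B at 0x12 = 30c9e885ef4a
  after D2: wrote 6B at 0x0f = ef4a34f40df4
  after D3: wrote 6B at 0x04 = ef4a34f40df4
query mem[0x02]=0x81, mem[0x14]=0xf4, mem[0x0f]=0xef, mem[0x1f]=0xf9, mem[0x11]=0x34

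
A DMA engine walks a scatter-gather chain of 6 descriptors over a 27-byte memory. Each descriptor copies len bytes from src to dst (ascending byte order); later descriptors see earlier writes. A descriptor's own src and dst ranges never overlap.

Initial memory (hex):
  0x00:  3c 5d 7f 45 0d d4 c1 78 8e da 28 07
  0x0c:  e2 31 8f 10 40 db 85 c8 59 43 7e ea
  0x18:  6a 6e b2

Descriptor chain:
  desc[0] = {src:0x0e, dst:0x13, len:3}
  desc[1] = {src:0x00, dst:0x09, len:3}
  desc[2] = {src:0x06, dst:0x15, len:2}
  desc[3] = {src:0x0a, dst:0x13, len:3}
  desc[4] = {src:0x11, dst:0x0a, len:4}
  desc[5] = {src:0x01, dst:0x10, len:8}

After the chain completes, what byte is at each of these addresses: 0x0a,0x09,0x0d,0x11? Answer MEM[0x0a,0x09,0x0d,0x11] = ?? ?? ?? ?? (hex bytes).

D0: mem[0x13..0x15] <- [8f 10 40]
D1: mem[0x09..0x0b] <- [3c 5d 7f]
D2: mem[0x15..0x16] <- [c1 78]
D3: mem[0x13..0x15] <- [5d 7f e2]
D4: mem[0x0a..0x0d] <- [db 85 5d 7f]
D5: mem[0x10..0x17] <- [5d 7f 45 0d d4 c1 78 8e]
query mem[0x0a]=0xdb, mem[0x09]=0x3c, mem[0x0d]=0x7f, mem[0x11]=0x7f

MEM[0x0a,0x09,0x0d,0x11] = db 3c 7f 7f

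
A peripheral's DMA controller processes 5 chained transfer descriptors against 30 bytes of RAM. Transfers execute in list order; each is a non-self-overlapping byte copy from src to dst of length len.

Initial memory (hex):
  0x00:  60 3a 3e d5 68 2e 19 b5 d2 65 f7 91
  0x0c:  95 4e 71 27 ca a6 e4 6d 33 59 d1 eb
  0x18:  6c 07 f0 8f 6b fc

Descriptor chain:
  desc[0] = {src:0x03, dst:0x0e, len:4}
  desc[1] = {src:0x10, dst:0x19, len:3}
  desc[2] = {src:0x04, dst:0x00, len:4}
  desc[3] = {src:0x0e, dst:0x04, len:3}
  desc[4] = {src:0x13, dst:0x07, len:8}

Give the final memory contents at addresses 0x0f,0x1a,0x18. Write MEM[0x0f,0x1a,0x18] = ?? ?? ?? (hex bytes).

MEM[0x0f,0x1a,0x18] = 68 19 6c

#0 dst[0x0e+4] := {0xd5,0x68,0x2e,0x19}
#1 dst[0x19+3] := {0x2e,0x19,0xe4}
#2 dst[0x00+4] := {0x68,0x2e,0x19,0xb5}
#3 dst[0x04+3] := {0xd5,0x68,0x2e}
#4 dst[0x07+8] := {0x6d,0x33,0x59,0xd1,0xeb,0x6c,0x2e,0x19}
query mem[0x0f]=0x68, mem[0x1a]=0x19, mem[0x18]=0x6c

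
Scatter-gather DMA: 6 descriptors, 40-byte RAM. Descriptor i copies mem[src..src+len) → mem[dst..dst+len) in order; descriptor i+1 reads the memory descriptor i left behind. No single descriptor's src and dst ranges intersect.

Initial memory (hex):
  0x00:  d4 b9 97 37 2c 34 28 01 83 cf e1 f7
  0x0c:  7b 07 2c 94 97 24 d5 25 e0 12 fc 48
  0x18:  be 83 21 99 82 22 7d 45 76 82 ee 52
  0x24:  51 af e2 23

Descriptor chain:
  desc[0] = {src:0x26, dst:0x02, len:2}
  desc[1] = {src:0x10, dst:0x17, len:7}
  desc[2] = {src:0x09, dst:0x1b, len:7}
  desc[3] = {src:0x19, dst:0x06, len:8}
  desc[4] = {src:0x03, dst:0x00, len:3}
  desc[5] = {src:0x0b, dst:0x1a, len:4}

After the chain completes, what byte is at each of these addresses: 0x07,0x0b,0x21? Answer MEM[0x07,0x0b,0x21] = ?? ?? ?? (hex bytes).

MEM[0x07,0x0b,0x21] = 25 7b 94

[0] 0x26->0x02 len=2 : e2 23
[1] 0x10->0x17 len=7 : 97 24 d5 25 e0 12 fc
[2] 0x09->0x1b len=7 : cf e1 f7 7b 07 2c 94
[3] 0x19->0x06 len=8 : d5 25 cf e1 f7 7b 07 2c
[4] 0x03->0x00 len=3 : 23 2c 34
[5] 0x0b->0x1a len=4 : 7b 07 2c 2c
query mem[0x07]=0x25, mem[0x0b]=0x7b, mem[0x21]=0x94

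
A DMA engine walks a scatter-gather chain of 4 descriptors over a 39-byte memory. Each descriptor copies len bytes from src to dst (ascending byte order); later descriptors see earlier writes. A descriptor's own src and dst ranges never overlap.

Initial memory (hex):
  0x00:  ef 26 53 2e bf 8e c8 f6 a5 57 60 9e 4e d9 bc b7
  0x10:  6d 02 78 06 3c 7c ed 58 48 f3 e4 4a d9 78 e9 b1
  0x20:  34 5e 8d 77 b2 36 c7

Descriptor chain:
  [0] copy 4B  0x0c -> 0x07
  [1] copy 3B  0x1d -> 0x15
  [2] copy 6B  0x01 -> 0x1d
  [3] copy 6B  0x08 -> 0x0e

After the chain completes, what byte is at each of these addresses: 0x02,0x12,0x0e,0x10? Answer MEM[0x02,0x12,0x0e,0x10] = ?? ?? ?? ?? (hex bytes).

[0] 0x0c->0x07 len=4 : 4e d9 bc b7
[1] 0x1d->0x15 len=3 : 78 e9 b1
[2] 0x01->0x1d len=6 : 26 53 2e bf 8e c8
[3] 0x08->0x0e len=6 : d9 bc b7 9e 4e d9
query mem[0x02]=0x53, mem[0x12]=0x4e, mem[0x0e]=0xd9, mem[0x10]=0xb7

MEM[0x02,0x12,0x0e,0x10] = 53 4e d9 b7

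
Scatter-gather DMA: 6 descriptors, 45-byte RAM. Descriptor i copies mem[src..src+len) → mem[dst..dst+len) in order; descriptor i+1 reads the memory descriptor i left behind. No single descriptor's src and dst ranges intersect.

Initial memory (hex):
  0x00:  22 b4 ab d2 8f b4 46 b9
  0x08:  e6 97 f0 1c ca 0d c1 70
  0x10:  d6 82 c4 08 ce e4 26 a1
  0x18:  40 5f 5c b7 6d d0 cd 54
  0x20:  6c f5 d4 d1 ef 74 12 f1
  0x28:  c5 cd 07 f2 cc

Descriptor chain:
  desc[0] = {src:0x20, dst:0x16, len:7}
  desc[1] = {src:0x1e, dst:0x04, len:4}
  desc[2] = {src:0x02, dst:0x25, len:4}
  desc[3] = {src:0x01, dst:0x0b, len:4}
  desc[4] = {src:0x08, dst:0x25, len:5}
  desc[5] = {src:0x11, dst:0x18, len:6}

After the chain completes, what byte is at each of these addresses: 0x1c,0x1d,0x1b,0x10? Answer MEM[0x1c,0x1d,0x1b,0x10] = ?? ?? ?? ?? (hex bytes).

MEM[0x1c,0x1d,0x1b,0x10] = e4 6c ce d6

  after D0: wrote 7B at 0x16 = 6cf5d4d1ef7412
  after D1: wrote 4B at 0x04 = cd546cf5
  after D2: wrote 4B at 0x25 = abd2cd54
  after D3: wrote 4B at 0x0b = b4abd2cd
  after D4: wrote 5B at 0x25 = e697f0b4ab
  after D5: wrote 6B at 0x18 = 82c408cee46c
query mem[0x1c]=0xe4, mem[0x1d]=0x6c, mem[0x1b]=0xce, mem[0x10]=0xd6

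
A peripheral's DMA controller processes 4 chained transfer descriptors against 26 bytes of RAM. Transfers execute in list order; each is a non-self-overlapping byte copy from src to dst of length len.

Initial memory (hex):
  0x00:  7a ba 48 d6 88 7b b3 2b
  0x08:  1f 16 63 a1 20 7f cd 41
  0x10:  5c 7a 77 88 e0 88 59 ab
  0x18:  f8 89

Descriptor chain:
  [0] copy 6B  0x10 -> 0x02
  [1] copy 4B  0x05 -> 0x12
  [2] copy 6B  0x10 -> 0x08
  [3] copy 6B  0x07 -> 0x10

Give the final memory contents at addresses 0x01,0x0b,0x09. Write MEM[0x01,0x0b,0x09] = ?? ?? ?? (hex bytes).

[0] 0x10->0x02 len=6 : 5c 7a 77 88 e0 88
[1] 0x05->0x12 len=4 : 88 e0 88 1f
[2] 0x10->0x08 len=6 : 5c 7a 88 e0 88 1f
[3] 0x07->0x10 len=6 : 88 5c 7a 88 e0 88
query mem[0x01]=0xba, mem[0x0b]=0xe0, mem[0x09]=0x7a

MEM[0x01,0x0b,0x09] = ba e0 7a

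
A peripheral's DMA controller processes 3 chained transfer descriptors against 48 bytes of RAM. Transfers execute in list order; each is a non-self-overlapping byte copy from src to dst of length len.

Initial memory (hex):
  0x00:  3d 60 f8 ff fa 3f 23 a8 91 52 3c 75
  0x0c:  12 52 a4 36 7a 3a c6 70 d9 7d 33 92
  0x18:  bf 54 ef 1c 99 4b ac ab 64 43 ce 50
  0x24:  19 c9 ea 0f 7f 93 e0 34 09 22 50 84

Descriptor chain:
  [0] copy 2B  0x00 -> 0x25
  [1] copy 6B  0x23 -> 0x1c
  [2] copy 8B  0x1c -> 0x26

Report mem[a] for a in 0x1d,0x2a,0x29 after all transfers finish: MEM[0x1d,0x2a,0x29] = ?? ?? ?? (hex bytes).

MEM[0x1d,0x2a,0x29] = 19 0f 60

#0 dst[0x25+2] := {0x3d,0x60}
#1 dst[0x1c+6] := {0x50,0x19,0x3d,0x60,0x0f,0x7f}
#2 dst[0x26+8] := {0x50,0x19,0x3d,0x60,0x0f,0x7f,0xce,0x50}
query mem[0x1d]=0x19, mem[0x2a]=0x0f, mem[0x29]=0x60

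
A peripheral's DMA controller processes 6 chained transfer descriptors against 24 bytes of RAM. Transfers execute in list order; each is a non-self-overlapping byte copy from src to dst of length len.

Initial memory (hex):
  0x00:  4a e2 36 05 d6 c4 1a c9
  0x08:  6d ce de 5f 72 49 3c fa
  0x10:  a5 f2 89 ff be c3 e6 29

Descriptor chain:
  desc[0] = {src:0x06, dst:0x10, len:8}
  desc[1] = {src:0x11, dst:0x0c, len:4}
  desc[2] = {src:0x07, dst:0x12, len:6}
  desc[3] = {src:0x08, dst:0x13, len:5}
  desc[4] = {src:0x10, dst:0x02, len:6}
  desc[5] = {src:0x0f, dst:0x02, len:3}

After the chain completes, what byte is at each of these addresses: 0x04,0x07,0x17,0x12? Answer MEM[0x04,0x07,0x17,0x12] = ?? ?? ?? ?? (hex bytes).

MEM[0x04,0x07,0x17,0x12] = c9 de c9 c9

#0 dst[0x10+8] := {0x1a,0xc9,0x6d,0xce,0xde,0x5f,0x72,0x49}
#1 dst[0x0c+4] := {0xc9,0x6d,0xce,0xde}
#2 dst[0x12+6] := {0xc9,0x6d,0xce,0xde,0x5f,0xc9}
#3 dst[0x13+5] := {0x6d,0xce,0xde,0x5f,0xc9}
#4 dst[0x02+6] := {0x1a,0xc9,0xc9,0x6d,0xce,0xde}
#5 dst[0x02+3] := {0xde,0x1a,0xc9}
query mem[0x04]=0xc9, mem[0x07]=0xde, mem[0x17]=0xc9, mem[0x12]=0xc9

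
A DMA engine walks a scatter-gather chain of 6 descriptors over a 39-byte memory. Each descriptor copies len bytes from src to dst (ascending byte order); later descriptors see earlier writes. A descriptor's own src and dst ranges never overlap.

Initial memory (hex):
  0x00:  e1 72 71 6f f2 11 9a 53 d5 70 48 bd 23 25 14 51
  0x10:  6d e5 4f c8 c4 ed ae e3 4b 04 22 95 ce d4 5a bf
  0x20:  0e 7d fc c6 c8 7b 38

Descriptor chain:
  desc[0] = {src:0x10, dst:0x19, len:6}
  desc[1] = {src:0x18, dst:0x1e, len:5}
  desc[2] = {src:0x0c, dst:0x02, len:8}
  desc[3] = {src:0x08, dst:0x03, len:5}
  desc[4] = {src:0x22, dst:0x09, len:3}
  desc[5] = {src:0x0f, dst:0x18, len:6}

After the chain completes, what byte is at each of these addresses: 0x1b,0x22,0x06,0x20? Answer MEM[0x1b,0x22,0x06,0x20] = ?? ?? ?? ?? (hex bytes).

  after D0: wrote 6B at 0x19 = 6de54fc8c4ed
  after D1: wrote 5B at 0x1e = 4b6de54fc8
  after D2: wrote 8B at 0x02 = 232514516de54fc8
  after D3: wrote 5B at 0x03 = 4fc848bd23
  after D4: wrote 3B at 0x09 = c8c6c8
  after D5: wrote 6B at 0x18 = 516de54fc8c4
query mem[0x1b]=0x4f, mem[0x22]=0xc8, mem[0x06]=0xbd, mem[0x20]=0xe5

MEM[0x1b,0x22,0x06,0x20] = 4f c8 bd e5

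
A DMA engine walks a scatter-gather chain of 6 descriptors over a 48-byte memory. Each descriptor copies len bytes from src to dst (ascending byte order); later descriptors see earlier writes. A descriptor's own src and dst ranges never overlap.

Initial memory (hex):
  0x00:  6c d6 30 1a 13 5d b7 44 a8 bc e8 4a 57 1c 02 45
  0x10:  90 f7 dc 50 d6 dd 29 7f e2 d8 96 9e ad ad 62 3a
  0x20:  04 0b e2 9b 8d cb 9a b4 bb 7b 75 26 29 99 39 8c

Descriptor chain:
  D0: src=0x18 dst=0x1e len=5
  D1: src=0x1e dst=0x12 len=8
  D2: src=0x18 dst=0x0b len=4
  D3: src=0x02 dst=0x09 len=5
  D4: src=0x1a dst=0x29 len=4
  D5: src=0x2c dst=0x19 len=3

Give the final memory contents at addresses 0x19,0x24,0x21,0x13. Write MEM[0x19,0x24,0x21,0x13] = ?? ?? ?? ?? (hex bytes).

D0: mem[0x1e..0x22] <- [e2 d8 96 9e ad]
D1: mem[0x12..0x19] <- [e2 d8 96 9e ad 9b 8d cb]
D2: mem[0x0b..0x0e] <- [8d cb 96 9e]
D3: mem[0x09..0x0d] <- [30 1a 13 5d b7]
D4: mem[0x29..0x2c] <- [96 9e ad ad]
D5: mem[0x19..0x1b] <- [ad 99 39]
query mem[0x19]=0xad, mem[0x24]=0x8d, mem[0x21]=0x9e, mem[0x13]=0xd8

MEM[0x19,0x24,0x21,0x13] = ad 8d 9e d8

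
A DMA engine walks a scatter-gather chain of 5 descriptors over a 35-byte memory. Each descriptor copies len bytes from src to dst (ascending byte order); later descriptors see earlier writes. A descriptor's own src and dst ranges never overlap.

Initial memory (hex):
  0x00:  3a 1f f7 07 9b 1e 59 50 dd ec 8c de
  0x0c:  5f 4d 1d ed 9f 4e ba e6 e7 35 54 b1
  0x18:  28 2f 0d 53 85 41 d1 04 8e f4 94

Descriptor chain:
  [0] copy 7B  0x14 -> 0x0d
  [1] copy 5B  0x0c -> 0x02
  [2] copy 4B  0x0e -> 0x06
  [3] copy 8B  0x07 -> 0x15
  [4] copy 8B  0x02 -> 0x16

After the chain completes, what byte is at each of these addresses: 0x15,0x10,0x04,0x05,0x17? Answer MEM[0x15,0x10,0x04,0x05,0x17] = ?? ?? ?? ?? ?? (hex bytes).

MEM[0x15,0x10,0x04,0x05,0x17] = 54 b1 35 54 e7

#0 dst[0x0d+7] := {0xe7,0x35,0x54,0xb1,0x28,0x2f,0x0d}
#1 dst[0x02+5] := {0x5f,0xe7,0x35,0x54,0xb1}
#2 dst[0x06+4] := {0x35,0x54,0xb1,0x28}
#3 dst[0x15+8] := {0x54,0xb1,0x28,0x8c,0xde,0x5f,0xe7,0x35}
#4 dst[0x16+8] := {0x5f,0xe7,0x35,0x54,0x35,0x54,0xb1,0x28}
query mem[0x15]=0x54, mem[0x10]=0xb1, mem[0x04]=0x35, mem[0x05]=0x54, mem[0x17]=0xe7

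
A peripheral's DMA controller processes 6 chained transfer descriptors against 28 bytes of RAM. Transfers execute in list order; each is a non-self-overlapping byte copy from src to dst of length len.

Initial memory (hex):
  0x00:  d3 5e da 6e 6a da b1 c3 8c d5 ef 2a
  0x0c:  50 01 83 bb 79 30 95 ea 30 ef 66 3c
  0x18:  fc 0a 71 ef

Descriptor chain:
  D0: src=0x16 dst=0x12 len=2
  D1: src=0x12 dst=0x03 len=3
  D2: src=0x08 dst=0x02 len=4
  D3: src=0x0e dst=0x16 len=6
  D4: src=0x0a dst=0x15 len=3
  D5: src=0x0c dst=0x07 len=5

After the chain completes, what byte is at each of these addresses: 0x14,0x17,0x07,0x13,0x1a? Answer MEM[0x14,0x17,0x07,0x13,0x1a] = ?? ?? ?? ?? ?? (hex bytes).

[0] 0x16->0x12 len=2 : 66 3c
[1] 0x12->0x03 len=3 : 66 3c 30
[2] 0x08->0x02 len=4 : 8c d5 ef 2a
[3] 0x0e->0x16 len=6 : 83 bb 79 30 66 3c
[4] 0x0a->0x15 len=3 : ef 2a 50
[5] 0x0c->0x07 len=5 : 50 01 83 bb 79
query mem[0x14]=0x30, mem[0x17]=0x50, mem[0x07]=0x50, mem[0x13]=0x3c, mem[0x1a]=0x66

MEM[0x14,0x17,0x07,0x13,0x1a] = 30 50 50 3c 66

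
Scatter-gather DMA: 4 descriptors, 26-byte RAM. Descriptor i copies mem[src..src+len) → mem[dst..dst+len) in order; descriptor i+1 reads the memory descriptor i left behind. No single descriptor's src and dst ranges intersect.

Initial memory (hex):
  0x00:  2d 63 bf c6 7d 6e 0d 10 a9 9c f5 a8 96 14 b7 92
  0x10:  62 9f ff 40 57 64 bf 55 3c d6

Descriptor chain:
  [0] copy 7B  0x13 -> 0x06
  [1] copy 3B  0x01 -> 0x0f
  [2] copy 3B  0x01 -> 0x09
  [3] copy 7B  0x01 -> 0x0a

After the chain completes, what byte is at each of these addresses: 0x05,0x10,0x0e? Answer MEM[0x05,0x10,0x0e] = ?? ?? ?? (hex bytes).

#0 dst[0x06+7] := {0x40,0x57,0x64,0xbf,0x55,0x3c,0xd6}
#1 dst[0x0f+3] := {0x63,0xbf,0xc6}
#2 dst[0x09+3] := {0x63,0xbf,0xc6}
#3 dst[0x0a+7] := {0x63,0xbf,0xc6,0x7d,0x6e,0x40,0x57}
query mem[0x05]=0x6e, mem[0x10]=0x57, mem[0x0e]=0x6e

MEM[0x05,0x10,0x0e] = 6e 57 6e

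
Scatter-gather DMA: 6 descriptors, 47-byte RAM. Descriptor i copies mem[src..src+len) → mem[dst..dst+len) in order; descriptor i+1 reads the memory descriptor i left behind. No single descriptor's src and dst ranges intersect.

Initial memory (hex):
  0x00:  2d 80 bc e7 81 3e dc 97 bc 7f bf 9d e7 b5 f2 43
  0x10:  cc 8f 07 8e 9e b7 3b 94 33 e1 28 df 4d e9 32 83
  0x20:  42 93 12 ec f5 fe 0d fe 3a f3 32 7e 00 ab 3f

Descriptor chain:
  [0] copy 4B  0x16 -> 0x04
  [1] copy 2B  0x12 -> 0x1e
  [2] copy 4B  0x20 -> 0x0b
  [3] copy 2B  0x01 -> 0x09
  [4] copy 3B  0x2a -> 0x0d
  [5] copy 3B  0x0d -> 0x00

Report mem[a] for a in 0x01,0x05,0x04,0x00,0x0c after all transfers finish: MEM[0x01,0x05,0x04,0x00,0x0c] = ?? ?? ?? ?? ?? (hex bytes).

  after D0: wrote 4B at 0x04 = 3b9433e1
  after D1: wrote 2B at 0x1e = 078e
  after D2: wrote 4B at 0x0b = 429312ec
  after D3: wrote 2B at 0x09 = 80bc
  after D4: wrote 3B at 0x0d = 327e00
  after D5: wrote 3B at 0x00 = 327e00
query mem[0x01]=0x7e, mem[0x05]=0x94, mem[0x04]=0x3b, mem[0x00]=0x32, mem[0x0c]=0x93

MEM[0x01,0x05,0x04,0x00,0x0c] = 7e 94 3b 32 93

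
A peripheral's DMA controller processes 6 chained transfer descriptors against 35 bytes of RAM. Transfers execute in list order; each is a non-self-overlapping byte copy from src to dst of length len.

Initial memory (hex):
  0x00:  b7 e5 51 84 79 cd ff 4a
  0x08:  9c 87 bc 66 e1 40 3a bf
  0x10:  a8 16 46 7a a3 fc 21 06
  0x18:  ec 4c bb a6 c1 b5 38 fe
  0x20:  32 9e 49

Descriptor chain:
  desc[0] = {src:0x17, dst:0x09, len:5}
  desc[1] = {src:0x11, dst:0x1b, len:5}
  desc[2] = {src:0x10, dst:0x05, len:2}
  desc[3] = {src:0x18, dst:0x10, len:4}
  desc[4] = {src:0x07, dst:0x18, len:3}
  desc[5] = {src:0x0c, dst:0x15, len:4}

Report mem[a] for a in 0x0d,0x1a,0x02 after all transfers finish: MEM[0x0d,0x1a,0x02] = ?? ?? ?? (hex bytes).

MEM[0x0d,0x1a,0x02] = a6 06 51

[0] 0x17->0x09 len=5 : 06 ec 4c bb a6
[1] 0x11->0x1b len=5 : 16 46 7a a3 fc
[2] 0x10->0x05 len=2 : a8 16
[3] 0x18->0x10 len=4 : ec 4c bb 16
[4] 0x07->0x18 len=3 : 4a 9c 06
[5] 0x0c->0x15 len=4 : bb a6 3a bf
query mem[0x0d]=0xa6, mem[0x1a]=0x06, mem[0x02]=0x51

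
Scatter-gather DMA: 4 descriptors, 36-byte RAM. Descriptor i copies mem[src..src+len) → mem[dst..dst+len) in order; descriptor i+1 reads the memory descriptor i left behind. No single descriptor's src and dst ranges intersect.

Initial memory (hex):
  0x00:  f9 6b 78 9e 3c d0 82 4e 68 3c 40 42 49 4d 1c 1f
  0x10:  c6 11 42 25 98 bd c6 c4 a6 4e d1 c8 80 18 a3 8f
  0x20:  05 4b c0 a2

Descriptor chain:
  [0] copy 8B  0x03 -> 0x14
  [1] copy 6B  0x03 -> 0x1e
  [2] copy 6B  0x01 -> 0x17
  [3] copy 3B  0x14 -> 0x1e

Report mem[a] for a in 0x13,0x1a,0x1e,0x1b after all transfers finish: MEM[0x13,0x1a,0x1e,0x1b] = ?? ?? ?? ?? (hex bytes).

D0: mem[0x14..0x1b] <- [9e 3c d0 82 4e 68 3c 40]
D1: mem[0x1e..0x23] <- [9e 3c d0 82 4e 68]
D2: mem[0x17..0x1c] <- [6b 78 9e 3c d0 82]
D3: mem[0x1e..0x20] <- [9e 3c d0]
query mem[0x13]=0x25, mem[0x1a]=0x3c, mem[0x1e]=0x9e, mem[0x1b]=0xd0

MEM[0x13,0x1a,0x1e,0x1b] = 25 3c 9e d0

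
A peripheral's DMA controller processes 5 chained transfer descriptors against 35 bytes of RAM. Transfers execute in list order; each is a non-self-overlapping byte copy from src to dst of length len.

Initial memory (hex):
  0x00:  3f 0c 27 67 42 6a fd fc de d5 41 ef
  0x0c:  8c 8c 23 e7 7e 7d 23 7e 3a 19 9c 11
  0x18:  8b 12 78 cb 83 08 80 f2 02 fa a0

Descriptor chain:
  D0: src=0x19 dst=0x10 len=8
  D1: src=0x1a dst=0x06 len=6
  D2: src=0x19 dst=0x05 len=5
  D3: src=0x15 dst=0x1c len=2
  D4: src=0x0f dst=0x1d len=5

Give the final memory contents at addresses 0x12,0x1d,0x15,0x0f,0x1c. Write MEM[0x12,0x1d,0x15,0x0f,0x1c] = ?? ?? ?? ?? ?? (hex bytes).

D0: mem[0x10..0x17] <- [12 78 cb 83 08 80 f2 02]
D1: mem[0x06..0x0b] <- [78 cb 83 08 80 f2]
D2: mem[0x05..0x09] <- [12 78 cb 83 08]
D3: mem[0x1c..0x1d] <- [80 f2]
D4: mem[0x1d..0x21] <- [e7 12 78 cb 83]
query mem[0x12]=0xcb, mem[0x1d]=0xe7, mem[0x15]=0x80, mem[0x0f]=0xe7, mem[0x1c]=0x80

MEM[0x12,0x1d,0x15,0x0f,0x1c] = cb e7 80 e7 80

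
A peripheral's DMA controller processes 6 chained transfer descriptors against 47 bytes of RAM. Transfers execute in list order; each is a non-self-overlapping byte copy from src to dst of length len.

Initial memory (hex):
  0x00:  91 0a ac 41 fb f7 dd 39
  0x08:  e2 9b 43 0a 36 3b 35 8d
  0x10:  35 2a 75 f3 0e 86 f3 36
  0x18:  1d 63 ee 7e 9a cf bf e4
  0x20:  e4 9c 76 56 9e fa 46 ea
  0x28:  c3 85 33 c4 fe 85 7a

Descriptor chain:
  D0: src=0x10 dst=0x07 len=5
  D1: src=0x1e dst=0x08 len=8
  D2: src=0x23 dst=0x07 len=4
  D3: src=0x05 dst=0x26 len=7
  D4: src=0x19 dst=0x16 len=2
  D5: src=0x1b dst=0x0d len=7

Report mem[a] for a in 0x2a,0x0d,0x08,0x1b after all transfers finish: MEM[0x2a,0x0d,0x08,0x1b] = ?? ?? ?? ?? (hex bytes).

D0: mem[0x07..0x0b] <- [35 2a 75 f3 0e]
D1: mem[0x08..0x0f] <- [bf e4 e4 9c 76 56 9e fa]
D2: mem[0x07..0x0a] <- [56 9e fa 46]
D3: mem[0x26..0x2c] <- [f7 dd 56 9e fa 46 9c]
D4: mem[0x16..0x17] <- [63 ee]
D5: mem[0x0d..0x13] <- [7e 9a cf bf e4 e4 9c]
query mem[0x2a]=0xfa, mem[0x0d]=0x7e, mem[0x08]=0x9e, mem[0x1b]=0x7e

MEM[0x2a,0x0d,0x08,0x1b] = fa 7e 9e 7e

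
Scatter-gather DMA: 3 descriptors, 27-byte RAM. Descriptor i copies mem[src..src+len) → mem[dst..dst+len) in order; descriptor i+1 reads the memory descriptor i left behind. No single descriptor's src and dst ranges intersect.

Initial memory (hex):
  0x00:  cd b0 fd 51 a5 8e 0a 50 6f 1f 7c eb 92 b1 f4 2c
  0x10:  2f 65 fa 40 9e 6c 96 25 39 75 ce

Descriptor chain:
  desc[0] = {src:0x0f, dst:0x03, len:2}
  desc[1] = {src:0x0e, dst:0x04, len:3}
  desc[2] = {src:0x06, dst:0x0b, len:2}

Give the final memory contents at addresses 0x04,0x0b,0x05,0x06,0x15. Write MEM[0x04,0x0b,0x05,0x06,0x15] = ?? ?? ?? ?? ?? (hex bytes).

[0] 0x0f->0x03 len=2 : 2c 2f
[1] 0x0e->0x04 len=3 : f4 2c 2f
[2] 0x06->0x0b len=2 : 2f 50
query mem[0x04]=0xf4, mem[0x0b]=0x2f, mem[0x05]=0x2c, mem[0x06]=0x2f, mem[0x15]=0x6c

MEM[0x04,0x0b,0x05,0x06,0x15] = f4 2f 2c 2f 6c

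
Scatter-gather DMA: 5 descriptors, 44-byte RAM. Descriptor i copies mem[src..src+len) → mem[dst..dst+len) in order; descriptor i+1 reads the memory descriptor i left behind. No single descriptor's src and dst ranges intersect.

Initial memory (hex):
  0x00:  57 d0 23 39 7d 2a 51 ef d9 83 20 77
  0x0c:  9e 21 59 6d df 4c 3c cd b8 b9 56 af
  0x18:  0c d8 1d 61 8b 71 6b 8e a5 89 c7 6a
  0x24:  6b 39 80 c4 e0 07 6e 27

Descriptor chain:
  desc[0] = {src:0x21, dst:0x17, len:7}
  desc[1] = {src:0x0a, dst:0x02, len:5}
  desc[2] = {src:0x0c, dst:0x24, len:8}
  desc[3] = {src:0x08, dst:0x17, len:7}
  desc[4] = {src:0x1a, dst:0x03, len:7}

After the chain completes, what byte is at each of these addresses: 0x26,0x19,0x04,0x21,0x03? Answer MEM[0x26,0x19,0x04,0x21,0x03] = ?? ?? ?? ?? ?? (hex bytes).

MEM[0x26,0x19,0x04,0x21,0x03] = 59 20 9e 89 77

  after D0: wrote 7B at 0x17 = 89c76a6b3980c4
  after D1: wrote 5B at 0x02 = 20779e2159
  after D2: wrote 8B at 0x24 = 9e21596ddf4c3ccd
  after D3: wrote 7B at 0x17 = d98320779e2159
  after D4: wrote 7B at 0x03 = 779e21596b8ea5
query mem[0x26]=0x59, mem[0x19]=0x20, mem[0x04]=0x9e, mem[0x21]=0x89, mem[0x03]=0x77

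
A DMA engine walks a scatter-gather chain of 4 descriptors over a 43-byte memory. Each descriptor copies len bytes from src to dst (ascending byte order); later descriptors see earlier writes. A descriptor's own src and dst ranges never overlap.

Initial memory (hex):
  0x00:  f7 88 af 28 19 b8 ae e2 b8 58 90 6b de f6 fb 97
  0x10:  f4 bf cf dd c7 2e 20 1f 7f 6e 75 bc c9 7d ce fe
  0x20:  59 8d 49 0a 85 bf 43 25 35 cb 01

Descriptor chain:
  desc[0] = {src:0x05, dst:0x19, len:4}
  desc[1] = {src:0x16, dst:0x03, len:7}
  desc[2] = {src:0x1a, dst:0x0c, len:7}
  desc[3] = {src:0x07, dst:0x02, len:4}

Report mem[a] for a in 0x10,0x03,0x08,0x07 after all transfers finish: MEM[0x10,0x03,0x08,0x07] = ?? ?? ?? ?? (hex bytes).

MEM[0x10,0x03,0x08,0x07] = ce e2 e2 ae

D0: mem[0x19..0x1c] <- [b8 ae e2 b8]
D1: mem[0x03..0x09] <- [20 1f 7f b8 ae e2 b8]
D2: mem[0x0c..0x12] <- [ae e2 b8 7d ce fe 59]
D3: mem[0x02..0x05] <- [ae e2 b8 90]
query mem[0x10]=0xce, mem[0x03]=0xe2, mem[0x08]=0xe2, mem[0x07]=0xae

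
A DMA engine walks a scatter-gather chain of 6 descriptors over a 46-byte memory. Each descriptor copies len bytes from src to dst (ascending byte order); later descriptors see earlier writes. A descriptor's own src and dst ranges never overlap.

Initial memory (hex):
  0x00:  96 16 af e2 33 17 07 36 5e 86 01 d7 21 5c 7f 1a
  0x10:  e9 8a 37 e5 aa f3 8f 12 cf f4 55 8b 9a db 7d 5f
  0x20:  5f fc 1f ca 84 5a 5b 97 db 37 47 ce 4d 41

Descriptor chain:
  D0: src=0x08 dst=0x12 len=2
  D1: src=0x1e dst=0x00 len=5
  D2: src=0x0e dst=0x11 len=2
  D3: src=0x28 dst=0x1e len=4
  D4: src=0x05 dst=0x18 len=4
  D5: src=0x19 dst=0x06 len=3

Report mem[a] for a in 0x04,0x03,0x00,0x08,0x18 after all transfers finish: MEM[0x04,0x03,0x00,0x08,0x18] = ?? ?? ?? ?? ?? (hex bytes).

MEM[0x04,0x03,0x00,0x08,0x18] = 1f fc 7d 5e 17

  after D0: wrote 2B at 0x12 = 5e86
  after D1: wrote 5B at 0x00 = 7d5f5ffc1f
  after D2: wrote 2B at 0x11 = 7f1a
  after D3: wrote 4B at 0x1e = db3747ce
  after D4: wrote 4B at 0x18 = 1707365e
  after D5: wrote 3B at 0x06 = 07365e
query mem[0x04]=0x1f, mem[0x03]=0xfc, mem[0x00]=0x7d, mem[0x08]=0x5e, mem[0x18]=0x17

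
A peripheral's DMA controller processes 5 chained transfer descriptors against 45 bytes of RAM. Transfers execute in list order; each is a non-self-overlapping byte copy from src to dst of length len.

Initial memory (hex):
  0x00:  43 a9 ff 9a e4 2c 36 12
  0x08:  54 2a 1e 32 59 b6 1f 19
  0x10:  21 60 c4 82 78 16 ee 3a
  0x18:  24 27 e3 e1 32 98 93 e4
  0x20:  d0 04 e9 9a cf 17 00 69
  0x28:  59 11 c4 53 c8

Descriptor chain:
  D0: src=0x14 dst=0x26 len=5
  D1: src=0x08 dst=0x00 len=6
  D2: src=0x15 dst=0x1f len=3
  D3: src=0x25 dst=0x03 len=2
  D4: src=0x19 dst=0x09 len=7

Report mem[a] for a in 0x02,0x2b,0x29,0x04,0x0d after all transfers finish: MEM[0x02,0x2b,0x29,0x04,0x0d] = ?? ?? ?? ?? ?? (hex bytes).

MEM[0x02,0x2b,0x29,0x04,0x0d] = 1e 53 3a 78 98

D0: mem[0x26..0x2a] <- [78 16 ee 3a 24]
D1: mem[0x00..0x05] <- [54 2a 1e 32 59 b6]
D2: mem[0x1f..0x21] <- [16 ee 3a]
D3: mem[0x03..0x04] <- [17 78]
D4: mem[0x09..0x0f] <- [27 e3 e1 32 98 93 16]
query mem[0x02]=0x1e, mem[0x2b]=0x53, mem[0x29]=0x3a, mem[0x04]=0x78, mem[0x0d]=0x98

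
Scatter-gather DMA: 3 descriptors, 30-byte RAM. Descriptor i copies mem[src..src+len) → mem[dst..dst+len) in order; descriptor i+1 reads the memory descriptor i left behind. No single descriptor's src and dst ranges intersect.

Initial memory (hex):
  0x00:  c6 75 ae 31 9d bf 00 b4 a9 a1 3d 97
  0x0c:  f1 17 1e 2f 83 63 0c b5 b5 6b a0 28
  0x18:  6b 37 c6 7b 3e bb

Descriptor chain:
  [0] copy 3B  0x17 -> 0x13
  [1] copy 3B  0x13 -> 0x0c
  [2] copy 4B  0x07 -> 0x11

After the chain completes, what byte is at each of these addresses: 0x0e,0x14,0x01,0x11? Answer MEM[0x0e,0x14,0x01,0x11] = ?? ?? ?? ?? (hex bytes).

MEM[0x0e,0x14,0x01,0x11] = 37 3d 75 b4

#0 dst[0x13+3] := {0x28,0x6b,0x37}
#1 dst[0x0c+3] := {0x28,0x6b,0x37}
#2 dst[0x11+4] := {0xb4,0xa9,0xa1,0x3d}
query mem[0x0e]=0x37, mem[0x14]=0x3d, mem[0x01]=0x75, mem[0x11]=0xb4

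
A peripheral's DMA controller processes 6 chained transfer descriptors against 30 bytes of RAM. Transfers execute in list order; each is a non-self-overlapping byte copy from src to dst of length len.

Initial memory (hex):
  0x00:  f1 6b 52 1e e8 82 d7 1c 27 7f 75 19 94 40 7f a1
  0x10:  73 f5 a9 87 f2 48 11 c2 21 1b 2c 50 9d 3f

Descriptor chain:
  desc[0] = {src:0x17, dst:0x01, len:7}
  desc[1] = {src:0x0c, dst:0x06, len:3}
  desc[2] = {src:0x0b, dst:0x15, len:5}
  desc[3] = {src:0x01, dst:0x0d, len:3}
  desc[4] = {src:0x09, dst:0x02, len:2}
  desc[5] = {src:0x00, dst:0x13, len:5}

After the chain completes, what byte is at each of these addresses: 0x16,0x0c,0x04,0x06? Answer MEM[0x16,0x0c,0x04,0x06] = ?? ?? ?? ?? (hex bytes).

MEM[0x16,0x0c,0x04,0x06] = 75 94 2c 94

D0: mem[0x01..0x07] <- [c2 21 1b 2c 50 9d 3f]
D1: mem[0x06..0x08] <- [94 40 7f]
D2: mem[0x15..0x19] <- [19 94 40 7f a1]
D3: mem[0x0d..0x0f] <- [c2 21 1b]
D4: mem[0x02..0x03] <- [7f 75]
D5: mem[0x13..0x17] <- [f1 c2 7f 75 2c]
query mem[0x16]=0x75, mem[0x0c]=0x94, mem[0x04]=0x2c, mem[0x06]=0x94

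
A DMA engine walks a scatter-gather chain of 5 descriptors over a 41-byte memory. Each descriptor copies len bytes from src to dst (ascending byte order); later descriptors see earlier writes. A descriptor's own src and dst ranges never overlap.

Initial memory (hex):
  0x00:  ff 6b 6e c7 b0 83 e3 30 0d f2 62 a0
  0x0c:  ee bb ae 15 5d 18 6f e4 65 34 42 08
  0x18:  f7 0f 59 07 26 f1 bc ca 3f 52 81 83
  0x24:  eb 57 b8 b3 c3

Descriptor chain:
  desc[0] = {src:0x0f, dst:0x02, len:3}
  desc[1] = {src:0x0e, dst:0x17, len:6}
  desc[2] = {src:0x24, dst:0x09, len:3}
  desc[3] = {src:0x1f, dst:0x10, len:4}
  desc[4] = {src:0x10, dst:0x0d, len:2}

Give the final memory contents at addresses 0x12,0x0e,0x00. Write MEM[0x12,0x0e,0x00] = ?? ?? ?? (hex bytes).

MEM[0x12,0x0e,0x00] = 52 3f ff

#0 dst[0x02+3] := {0x15,0x5d,0x18}
#1 dst[0x17+6] := {0xae,0x15,0x5d,0x18,0x6f,0xe4}
#2 dst[0x09+3] := {0xeb,0x57,0xb8}
#3 dst[0x10+4] := {0xca,0x3f,0x52,0x81}
#4 dst[0x0d+2] := {0xca,0x3f}
query mem[0x12]=0x52, mem[0x0e]=0x3f, mem[0x00]=0xff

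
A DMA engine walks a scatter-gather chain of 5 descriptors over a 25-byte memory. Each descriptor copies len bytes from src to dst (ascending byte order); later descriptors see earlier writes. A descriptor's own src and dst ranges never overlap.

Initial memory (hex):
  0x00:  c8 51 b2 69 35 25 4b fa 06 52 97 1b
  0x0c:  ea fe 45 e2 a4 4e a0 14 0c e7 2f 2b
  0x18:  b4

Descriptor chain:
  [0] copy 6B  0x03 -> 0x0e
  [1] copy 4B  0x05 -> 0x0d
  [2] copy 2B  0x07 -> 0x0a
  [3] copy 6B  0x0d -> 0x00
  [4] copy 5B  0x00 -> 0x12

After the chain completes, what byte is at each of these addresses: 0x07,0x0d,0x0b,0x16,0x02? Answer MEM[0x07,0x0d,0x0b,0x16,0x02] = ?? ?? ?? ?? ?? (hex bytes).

#0 dst[0x0e+6] := {0x69,0x35,0x25,0x4b,0xfa,0x06}
#1 dst[0x0d+4] := {0x25,0x4b,0xfa,0x06}
#2 dst[0x0a+2] := {0xfa,0x06}
#3 dst[0x00+6] := {0x25,0x4b,0xfa,0x06,0x4b,0xfa}
#4 dst[0x12+5] := {0x25,0x4b,0xfa,0x06,0x4b}
query mem[0x07]=0xfa, mem[0x0d]=0x25, mem[0x0b]=0x06, mem[0x16]=0x4b, mem[0x02]=0xfa

MEM[0x07,0x0d,0x0b,0x16,0x02] = fa 25 06 4b fa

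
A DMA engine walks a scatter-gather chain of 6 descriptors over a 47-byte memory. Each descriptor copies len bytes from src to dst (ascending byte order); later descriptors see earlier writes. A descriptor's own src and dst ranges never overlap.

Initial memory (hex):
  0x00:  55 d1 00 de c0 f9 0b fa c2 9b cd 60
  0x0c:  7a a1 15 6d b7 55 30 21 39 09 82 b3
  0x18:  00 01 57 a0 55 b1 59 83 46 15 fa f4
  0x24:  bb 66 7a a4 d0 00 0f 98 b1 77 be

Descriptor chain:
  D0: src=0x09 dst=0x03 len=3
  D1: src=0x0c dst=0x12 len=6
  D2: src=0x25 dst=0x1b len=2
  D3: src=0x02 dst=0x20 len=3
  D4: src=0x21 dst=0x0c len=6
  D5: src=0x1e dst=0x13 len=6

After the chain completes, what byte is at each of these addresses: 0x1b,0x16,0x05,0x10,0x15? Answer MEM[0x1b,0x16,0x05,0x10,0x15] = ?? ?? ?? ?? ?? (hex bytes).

MEM[0x1b,0x16,0x05,0x10,0x15] = 66 9b 60 66 00

#0 dst[0x03+3] := {0x9b,0xcd,0x60}
#1 dst[0x12+6] := {0x7a,0xa1,0x15,0x6d,0xb7,0x55}
#2 dst[0x1b+2] := {0x66,0x7a}
#3 dst[0x20+3] := {0x00,0x9b,0xcd}
#4 dst[0x0c+6] := {0x9b,0xcd,0xf4,0xbb,0x66,0x7a}
#5 dst[0x13+6] := {0x59,0x83,0x00,0x9b,0xcd,0xf4}
query mem[0x1b]=0x66, mem[0x16]=0x9b, mem[0x05]=0x60, mem[0x10]=0x66, mem[0x15]=0x00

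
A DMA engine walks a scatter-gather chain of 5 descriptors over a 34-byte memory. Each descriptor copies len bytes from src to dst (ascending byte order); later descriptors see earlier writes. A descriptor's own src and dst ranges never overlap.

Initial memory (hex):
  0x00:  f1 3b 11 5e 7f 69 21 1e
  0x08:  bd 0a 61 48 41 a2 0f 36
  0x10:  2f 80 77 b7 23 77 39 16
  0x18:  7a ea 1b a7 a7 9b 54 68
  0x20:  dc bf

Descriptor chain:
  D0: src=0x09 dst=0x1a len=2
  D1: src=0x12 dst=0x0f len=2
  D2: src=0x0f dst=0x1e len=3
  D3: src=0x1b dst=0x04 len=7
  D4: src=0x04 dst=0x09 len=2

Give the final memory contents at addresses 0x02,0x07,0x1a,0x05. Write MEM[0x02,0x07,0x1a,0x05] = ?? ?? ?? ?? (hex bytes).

D0: mem[0x1a..0x1b] <- [0a 61]
D1: mem[0x0f..0x10] <- [77 b7]
D2: mem[0x1e..0x20] <- [77 b7 80]
D3: mem[0x04..0x0a] <- [61 a7 9b 77 b7 80 bf]
D4: mem[0x09..0x0a] <- [61 a7]
query mem[0x02]=0x11, mem[0x07]=0x77, mem[0x1a]=0x0a, mem[0x05]=0xa7

MEM[0x02,0x07,0x1a,0x05] = 11 77 0a a7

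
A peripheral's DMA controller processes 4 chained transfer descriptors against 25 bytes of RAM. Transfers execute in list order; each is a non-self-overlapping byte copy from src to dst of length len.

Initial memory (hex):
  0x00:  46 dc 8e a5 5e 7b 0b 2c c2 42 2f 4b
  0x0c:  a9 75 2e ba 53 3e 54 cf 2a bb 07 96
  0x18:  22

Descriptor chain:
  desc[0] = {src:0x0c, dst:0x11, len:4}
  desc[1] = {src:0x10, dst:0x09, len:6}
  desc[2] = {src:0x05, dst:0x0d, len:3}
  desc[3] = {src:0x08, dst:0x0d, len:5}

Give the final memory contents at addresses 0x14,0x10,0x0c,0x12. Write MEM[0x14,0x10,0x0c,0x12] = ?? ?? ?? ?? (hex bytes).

#0 dst[0x11+4] := {0xa9,0x75,0x2e,0xba}
#1 dst[0x09+6] := {0x53,0xa9,0x75,0x2e,0xba,0xbb}
#2 dst[0x0d+3] := {0x7b,0x0b,0x2c}
#3 dst[0x0d+5] := {0xc2,0x53,0xa9,0x75,0x2e}
query mem[0x14]=0xba, mem[0x10]=0x75, mem[0x0c]=0x2e, mem[0x12]=0x75

MEM[0x14,0x10,0x0c,0x12] = ba 75 2e 75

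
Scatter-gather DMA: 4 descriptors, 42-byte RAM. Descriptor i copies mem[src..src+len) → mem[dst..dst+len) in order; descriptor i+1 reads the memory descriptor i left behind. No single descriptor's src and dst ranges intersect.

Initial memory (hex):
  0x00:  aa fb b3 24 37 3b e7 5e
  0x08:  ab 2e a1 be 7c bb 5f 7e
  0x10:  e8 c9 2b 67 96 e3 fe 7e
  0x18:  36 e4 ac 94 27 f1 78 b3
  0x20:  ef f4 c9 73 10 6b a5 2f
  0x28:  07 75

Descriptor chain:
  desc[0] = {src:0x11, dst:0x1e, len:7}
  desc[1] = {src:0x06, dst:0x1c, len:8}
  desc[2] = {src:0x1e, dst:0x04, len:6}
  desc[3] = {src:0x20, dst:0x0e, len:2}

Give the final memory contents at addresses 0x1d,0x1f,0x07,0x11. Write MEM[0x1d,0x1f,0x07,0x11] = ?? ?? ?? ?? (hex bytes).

MEM[0x1d,0x1f,0x07,0x11] = 5e 2e be c9

D0: mem[0x1e..0x24] <- [c9 2b 67 96 e3 fe 7e]
D1: mem[0x1c..0x23] <- [e7 5e ab 2e a1 be 7c bb]
D2: mem[0x04..0x09] <- [ab 2e a1 be 7c bb]
D3: mem[0x0e..0x0f] <- [a1 be]
query mem[0x1d]=0x5e, mem[0x1f]=0x2e, mem[0x07]=0xbe, mem[0x11]=0xc9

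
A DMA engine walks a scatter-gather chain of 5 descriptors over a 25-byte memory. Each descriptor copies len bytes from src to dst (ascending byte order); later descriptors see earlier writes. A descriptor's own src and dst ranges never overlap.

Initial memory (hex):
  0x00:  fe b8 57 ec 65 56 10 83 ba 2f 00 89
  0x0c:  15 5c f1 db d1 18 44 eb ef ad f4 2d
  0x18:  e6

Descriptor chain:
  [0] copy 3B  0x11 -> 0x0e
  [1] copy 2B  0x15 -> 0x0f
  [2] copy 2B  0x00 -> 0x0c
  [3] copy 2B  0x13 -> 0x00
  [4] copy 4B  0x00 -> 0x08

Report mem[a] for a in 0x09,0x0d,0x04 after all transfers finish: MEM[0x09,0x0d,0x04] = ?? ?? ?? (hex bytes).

  after D0: wrote 3B at 0x0e = 1844eb
  after D1: wrote 2B at 0x0f = adf4
  after D2: wrote 2B at 0x0c = feb8
  after D3: wrote 2B at 0x00 = ebef
  after D4: wrote 4B at 0x08 = ebef57ec
query mem[0x09]=0xef, mem[0x0d]=0xb8, mem[0x04]=0x65

MEM[0x09,0x0d,0x04] = ef b8 65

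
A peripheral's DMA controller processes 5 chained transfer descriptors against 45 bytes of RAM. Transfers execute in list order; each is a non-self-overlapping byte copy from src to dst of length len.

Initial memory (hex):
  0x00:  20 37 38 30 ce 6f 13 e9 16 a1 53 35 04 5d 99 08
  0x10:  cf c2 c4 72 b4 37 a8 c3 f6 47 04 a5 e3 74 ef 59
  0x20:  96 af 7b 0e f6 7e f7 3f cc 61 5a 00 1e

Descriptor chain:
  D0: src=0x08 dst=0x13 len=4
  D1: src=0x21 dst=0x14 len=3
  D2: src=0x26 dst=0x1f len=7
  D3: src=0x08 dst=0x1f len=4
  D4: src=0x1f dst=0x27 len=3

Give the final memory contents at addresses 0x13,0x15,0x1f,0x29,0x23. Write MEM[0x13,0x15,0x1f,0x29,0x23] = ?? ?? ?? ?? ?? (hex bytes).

MEM[0x13,0x15,0x1f,0x29,0x23] = 16 7b 16 53 5a

D0: mem[0x13..0x16] <- [16 a1 53 35]
D1: mem[0x14..0x16] <- [af 7b 0e]
D2: mem[0x1f..0x25] <- [f7 3f cc 61 5a 00 1e]
D3: mem[0x1f..0x22] <- [16 a1 53 35]
D4: mem[0x27..0x29] <- [16 a1 53]
query mem[0x13]=0x16, mem[0x15]=0x7b, mem[0x1f]=0x16, mem[0x29]=0x53, mem[0x23]=0x5a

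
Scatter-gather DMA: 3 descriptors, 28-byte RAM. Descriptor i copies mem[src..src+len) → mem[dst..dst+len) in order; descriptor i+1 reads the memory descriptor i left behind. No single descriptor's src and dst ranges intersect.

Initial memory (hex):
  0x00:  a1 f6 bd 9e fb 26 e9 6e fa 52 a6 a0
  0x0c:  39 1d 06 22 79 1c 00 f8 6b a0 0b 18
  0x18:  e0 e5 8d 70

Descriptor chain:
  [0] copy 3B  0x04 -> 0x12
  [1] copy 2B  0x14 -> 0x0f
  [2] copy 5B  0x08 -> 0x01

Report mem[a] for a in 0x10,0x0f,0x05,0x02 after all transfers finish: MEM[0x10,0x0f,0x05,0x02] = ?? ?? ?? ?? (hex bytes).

MEM[0x10,0x0f,0x05,0x02] = a0 e9 39 52

D0: mem[0x12..0x14] <- [fb 26 e9]
D1: mem[0x0f..0x10] <- [e9 a0]
D2: mem[0x01..0x05] <- [fa 52 a6 a0 39]
query mem[0x10]=0xa0, mem[0x0f]=0xe9, mem[0x05]=0x39, mem[0x02]=0x52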